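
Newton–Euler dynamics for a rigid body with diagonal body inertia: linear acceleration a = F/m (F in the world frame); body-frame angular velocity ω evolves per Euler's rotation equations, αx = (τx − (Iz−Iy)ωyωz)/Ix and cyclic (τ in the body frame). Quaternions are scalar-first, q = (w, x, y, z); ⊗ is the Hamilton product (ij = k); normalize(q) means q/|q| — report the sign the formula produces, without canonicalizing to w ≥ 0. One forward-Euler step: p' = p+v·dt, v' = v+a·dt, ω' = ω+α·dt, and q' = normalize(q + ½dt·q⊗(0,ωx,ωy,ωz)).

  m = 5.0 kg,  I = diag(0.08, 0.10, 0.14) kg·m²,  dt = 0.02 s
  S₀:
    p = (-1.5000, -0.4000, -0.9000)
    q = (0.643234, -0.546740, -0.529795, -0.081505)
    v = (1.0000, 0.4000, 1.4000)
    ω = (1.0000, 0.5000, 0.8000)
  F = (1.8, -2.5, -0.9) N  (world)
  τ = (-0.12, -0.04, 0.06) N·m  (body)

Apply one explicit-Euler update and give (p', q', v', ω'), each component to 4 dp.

precession coupling ω×(Iω) = (0.0160, -0.0480, 0.0100)
α = I⁻¹(τ − ω×Iω) = (-1.7000, 0.0800, 0.3571)
ω' = ω + α·dt = (0.9660, 0.5016, 0.8071)
Hamilton product q⊗(0,ω) = (0.8768415, 0.2601505, 0.6775040, 0.7710122)
q + ½dt·q⊗(0,ω), renormalized = (0.6519, -0.5441, -0.5230, -0.0738)
linear accel F/m = (0.3600, -0.5000, -0.1800)
new position p' = (-1.4800, -0.3920, -0.8720)
new velocity v' = (1.0072, 0.3900, 1.3964)

p' = (-1.4800, -0.3920, -0.8720)
q' = (0.6519, -0.5441, -0.5230, -0.0738)
v' = (1.0072, 0.3900, 1.3964)
ω' = (0.9660, 0.5016, 0.8071)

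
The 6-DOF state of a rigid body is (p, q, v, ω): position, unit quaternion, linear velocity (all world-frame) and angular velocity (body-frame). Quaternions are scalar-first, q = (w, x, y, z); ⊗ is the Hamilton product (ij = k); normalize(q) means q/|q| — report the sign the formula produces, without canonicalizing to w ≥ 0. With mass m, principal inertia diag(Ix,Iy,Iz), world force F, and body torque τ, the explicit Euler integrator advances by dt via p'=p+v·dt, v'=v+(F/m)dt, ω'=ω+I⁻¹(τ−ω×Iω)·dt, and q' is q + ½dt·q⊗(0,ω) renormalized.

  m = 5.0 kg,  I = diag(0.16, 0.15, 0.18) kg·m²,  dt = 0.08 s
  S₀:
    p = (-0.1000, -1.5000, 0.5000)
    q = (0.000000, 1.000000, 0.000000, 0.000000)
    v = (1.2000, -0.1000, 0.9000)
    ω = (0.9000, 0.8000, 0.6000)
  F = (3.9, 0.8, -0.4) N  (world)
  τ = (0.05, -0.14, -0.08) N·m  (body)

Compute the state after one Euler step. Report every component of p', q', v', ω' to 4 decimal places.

new position p' = (-0.0040, -1.5080, 0.5720)
new velocity v' = (1.2624, -0.0872, 0.8936)
precession coupling ω×(Iω) = (0.0144, -0.0108, -0.0072)
angular accel α = (0.2225, -0.8613, -0.4044)
ω + α·dt = (0.9178, 0.7311, 0.5676)
q⊗(0,ω) = (-0.9000000, 0.0000000, -0.6000000, 0.8000000)
q' = normalize(q + ½dt·q⊗(0,ω)) = (-0.0359, 0.9986, -0.0240, 0.0320)

p' = (-0.0040, -1.5080, 0.5720)
q' = (-0.0359, 0.9986, -0.0240, 0.0320)
v' = (1.2624, -0.0872, 0.8936)
ω' = (0.9178, 0.7311, 0.5676)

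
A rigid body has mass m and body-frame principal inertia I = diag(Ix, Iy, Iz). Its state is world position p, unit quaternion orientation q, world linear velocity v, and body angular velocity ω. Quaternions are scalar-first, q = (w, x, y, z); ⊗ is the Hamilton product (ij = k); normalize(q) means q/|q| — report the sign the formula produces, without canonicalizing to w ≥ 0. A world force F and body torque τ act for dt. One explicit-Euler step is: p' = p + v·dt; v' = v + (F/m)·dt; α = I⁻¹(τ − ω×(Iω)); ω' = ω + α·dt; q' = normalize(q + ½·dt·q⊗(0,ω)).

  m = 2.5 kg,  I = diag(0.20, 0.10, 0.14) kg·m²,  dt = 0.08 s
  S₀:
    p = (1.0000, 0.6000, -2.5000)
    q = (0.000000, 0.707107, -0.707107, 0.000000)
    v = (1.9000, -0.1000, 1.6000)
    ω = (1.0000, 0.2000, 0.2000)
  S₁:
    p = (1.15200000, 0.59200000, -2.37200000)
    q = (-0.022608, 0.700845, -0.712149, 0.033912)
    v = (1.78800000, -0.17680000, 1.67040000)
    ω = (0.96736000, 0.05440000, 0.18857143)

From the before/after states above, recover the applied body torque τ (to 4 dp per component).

τ = (-0.0800, -0.1700, -0.0400)

rate change Δω = (-0.03264000, -0.14560000, -0.01142857)
ω₀×(Iω₀) = (0.0016, 0.0120, -0.0200)
applied torque τ = (-0.0800, -0.1700, -0.0400)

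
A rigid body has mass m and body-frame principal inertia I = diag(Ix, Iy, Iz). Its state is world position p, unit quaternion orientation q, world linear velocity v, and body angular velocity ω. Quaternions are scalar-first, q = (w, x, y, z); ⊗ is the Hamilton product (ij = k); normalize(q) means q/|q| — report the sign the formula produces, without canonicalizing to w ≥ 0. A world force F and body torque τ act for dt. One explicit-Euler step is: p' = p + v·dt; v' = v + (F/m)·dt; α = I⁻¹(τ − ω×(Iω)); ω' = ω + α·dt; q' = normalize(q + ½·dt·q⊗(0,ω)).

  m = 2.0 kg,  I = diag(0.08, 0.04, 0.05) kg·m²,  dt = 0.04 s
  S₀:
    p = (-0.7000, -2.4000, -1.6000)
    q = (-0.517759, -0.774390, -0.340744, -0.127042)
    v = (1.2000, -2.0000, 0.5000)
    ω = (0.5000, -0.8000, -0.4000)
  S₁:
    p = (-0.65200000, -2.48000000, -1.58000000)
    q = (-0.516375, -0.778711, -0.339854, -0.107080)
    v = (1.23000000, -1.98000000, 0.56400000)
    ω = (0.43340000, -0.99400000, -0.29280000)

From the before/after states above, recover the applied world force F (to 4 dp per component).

F = (1.5000, 1.0000, 3.2000)

Δv = v₁−v₀ = (0.03000000, 0.02000000, 0.06400000)
F = m·Δv/dt = (1.5000, 1.0000, 3.2000)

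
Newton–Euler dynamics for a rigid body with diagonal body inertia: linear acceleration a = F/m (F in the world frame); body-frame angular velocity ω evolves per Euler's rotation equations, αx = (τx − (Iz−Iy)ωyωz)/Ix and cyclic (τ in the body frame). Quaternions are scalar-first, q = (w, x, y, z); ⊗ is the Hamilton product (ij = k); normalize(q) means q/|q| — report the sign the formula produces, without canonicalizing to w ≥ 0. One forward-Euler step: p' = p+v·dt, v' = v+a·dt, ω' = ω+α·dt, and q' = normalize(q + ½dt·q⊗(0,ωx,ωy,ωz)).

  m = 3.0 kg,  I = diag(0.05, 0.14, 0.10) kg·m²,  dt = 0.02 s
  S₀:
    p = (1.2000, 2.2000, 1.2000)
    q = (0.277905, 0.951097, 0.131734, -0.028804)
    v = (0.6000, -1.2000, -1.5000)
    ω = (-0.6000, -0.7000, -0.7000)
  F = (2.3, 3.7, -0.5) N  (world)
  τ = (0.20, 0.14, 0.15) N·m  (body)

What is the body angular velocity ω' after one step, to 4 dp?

ω' = (-0.5122, -0.6770, -0.6776)

gyro term ω×Iω = (-0.0196, -0.0210, 0.0378)
angular accel α = (4.3920, 1.1500, 1.1220)
new body rate ω' = (-0.5122, -0.6770, -0.6776)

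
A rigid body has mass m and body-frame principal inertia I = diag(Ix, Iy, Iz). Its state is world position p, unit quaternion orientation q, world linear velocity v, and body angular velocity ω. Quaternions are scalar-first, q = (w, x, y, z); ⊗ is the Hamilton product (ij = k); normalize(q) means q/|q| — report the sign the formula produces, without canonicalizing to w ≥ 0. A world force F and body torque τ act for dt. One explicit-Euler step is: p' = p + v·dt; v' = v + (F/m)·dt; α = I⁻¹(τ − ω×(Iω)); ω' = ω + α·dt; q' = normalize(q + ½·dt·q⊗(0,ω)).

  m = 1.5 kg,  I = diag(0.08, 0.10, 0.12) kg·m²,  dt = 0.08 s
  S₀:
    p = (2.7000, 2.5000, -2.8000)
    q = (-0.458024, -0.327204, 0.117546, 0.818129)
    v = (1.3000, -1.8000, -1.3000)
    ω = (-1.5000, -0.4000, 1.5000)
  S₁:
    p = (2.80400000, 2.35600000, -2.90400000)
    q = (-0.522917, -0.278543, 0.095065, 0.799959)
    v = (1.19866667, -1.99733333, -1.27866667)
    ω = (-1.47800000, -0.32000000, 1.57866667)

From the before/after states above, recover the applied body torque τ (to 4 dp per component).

ω₁ − ω₀ = (0.02200000, 0.08000000, 0.07866667)
I·α + gyro = (0.0100, 0.1900, 0.1300)

τ = (0.0100, 0.1900, 0.1300)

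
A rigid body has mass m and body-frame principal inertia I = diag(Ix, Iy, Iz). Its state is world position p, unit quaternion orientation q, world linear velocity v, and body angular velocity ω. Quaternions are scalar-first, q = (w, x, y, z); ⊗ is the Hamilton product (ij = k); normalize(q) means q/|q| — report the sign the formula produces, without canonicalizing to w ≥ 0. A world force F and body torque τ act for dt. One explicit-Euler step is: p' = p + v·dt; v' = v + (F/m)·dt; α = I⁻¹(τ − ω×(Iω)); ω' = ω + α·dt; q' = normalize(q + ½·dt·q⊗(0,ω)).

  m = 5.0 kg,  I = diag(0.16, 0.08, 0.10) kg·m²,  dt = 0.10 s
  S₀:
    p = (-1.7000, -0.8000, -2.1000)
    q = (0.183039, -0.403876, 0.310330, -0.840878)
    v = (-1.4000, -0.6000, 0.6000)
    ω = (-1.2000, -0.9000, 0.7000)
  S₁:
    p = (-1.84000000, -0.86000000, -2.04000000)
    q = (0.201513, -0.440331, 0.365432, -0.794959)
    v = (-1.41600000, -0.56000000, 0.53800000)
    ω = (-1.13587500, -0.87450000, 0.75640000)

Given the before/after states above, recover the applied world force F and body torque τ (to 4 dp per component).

F = (-0.8000, 2.0000, -3.1000)
τ = (0.0900, -0.0300, -0.0300)

velocity change Δv = (-0.01600000, 0.04000000, -0.06200000)
F = m·Δv/dt = (-0.8000, 2.0000, -3.1000)
ω₁ − ω₀ = (0.06412500, 0.02550000, 0.05640000)
precession coupling = (-0.0126, -0.0504, -0.0864)
applied torque τ = (0.0900, -0.0300, -0.0300)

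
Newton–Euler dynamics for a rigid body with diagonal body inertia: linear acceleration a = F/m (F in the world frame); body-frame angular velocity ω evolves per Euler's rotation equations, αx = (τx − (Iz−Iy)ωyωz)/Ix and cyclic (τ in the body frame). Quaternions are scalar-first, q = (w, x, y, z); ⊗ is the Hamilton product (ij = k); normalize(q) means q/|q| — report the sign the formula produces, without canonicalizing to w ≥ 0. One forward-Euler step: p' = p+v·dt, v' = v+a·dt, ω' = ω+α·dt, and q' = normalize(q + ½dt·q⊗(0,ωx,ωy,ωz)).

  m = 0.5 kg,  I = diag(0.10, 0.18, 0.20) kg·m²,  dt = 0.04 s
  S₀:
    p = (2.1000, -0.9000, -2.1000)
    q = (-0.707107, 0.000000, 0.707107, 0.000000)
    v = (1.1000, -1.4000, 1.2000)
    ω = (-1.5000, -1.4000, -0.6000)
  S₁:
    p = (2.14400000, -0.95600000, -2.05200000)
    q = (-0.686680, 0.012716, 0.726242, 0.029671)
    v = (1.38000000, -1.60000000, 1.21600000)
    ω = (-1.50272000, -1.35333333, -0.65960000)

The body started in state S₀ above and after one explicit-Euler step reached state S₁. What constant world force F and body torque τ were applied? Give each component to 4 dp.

F = (3.5000, -2.5000, 0.2000)
τ = (0.0100, 0.1200, -0.1300)

Δω = ω₁−ω₀ = (-0.00272000, 0.04666667, -0.05960000)
applied torque τ = (0.0100, 0.1200, -0.1300)
Δv = v₁−v₀ = (0.28000000, -0.20000000, 0.01600000)
F = m·Δv/dt = (3.5000, -2.5000, 0.2000)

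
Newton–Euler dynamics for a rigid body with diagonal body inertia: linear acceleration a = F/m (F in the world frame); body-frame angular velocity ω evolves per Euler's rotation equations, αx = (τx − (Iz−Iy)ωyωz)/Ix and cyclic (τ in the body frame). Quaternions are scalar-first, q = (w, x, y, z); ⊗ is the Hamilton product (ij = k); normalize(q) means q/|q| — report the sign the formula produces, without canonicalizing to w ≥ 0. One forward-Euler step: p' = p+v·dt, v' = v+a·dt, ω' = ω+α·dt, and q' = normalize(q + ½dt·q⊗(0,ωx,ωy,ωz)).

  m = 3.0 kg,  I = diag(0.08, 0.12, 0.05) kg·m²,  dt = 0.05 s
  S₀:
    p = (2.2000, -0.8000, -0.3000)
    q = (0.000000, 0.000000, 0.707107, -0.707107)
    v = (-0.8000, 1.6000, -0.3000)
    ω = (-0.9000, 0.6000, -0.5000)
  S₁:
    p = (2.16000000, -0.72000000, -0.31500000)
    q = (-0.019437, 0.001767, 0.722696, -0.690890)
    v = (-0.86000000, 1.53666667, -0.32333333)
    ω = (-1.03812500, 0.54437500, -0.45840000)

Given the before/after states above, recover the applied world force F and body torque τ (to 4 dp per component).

F = (-3.6000, -3.8000, -1.4000)
τ = (-0.2000, -0.1200, 0.0200)

Δv = v₁−v₀ = (-0.06000000, -0.06333333, -0.02333333)
applied force F = (-3.6000, -3.8000, -1.4000)
Δω = ω₁−ω₀ = (-0.13812500, -0.05562500, 0.04160000)
I·α + gyro = (-0.2000, -0.1200, 0.0200)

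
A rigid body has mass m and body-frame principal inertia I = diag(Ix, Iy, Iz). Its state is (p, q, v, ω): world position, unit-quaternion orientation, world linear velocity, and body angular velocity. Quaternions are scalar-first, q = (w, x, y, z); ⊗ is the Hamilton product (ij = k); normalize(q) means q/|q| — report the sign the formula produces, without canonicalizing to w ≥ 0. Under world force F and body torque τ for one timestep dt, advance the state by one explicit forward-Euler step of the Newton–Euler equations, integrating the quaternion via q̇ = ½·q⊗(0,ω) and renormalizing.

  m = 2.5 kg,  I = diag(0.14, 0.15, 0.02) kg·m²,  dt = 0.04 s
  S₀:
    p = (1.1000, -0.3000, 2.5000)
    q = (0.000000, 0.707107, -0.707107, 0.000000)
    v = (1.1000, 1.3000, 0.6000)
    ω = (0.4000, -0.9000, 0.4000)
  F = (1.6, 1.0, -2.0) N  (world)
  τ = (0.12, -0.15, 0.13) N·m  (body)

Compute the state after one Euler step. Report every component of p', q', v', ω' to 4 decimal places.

angular accel α = (0.5229, -1.1280, 6.6800)
ω + α·dt = (0.4209, -0.9451, 0.6672)
q⊗(0,ω) = (-0.9192391, -0.2828428, -0.2828428, -0.3535535)
q + ½dt·q⊗(0,ω), renormalized = (-0.0184, 0.7013, -0.7126, -0.0071)
linear accel F/m = (0.6400, 0.4000, -0.8000)
p + v·dt = (1.1440, -0.2480, 2.5240)
v + (F/m)dt = (1.1256, 1.3160, 0.5680)

p' = (1.1440, -0.2480, 2.5240)
q' = (-0.0184, 0.7013, -0.7126, -0.0071)
v' = (1.1256, 1.3160, 0.5680)
ω' = (0.4209, -0.9451, 0.6672)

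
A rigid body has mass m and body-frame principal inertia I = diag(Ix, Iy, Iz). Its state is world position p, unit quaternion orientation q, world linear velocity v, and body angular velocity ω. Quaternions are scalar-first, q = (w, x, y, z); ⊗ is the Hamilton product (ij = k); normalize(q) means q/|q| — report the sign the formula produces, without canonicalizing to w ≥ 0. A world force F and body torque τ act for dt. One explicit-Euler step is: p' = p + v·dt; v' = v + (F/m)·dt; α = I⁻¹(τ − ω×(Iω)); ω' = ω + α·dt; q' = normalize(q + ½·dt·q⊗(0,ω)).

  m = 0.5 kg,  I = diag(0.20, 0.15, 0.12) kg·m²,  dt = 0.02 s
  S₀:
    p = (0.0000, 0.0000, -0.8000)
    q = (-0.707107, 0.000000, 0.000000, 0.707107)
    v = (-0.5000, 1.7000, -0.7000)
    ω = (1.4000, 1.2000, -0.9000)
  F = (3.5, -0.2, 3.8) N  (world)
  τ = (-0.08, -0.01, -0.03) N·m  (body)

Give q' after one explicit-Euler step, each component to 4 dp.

q⊗(0,ω) = (0.6363963, -1.8384782, 0.1414214, 0.6363963)
updated quaternion q' = (-0.7006, -0.0184, 0.0014, 0.7133)

q' = (-0.7006, -0.0184, 0.0014, 0.7133)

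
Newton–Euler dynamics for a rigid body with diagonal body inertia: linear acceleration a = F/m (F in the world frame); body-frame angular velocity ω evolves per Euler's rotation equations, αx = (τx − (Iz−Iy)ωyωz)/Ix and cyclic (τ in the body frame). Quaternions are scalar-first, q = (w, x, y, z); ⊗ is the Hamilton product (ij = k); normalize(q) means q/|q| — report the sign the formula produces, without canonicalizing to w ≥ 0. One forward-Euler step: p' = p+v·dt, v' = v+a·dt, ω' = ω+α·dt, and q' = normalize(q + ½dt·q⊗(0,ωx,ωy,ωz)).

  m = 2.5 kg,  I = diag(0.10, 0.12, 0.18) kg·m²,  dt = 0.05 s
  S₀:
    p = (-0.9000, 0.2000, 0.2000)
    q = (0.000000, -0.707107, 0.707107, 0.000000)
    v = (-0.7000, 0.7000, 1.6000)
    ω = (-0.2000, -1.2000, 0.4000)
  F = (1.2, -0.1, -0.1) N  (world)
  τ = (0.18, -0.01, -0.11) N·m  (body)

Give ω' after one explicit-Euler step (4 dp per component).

ω×(Iω) gyroscopic = (-0.0288, 0.0064, 0.0048)
angular accel α = (2.0880, -0.1367, -0.6378)
ω' = ω + α·dt = (-0.0956, -1.2068, 0.3681)

ω' = (-0.0956, -1.2068, 0.3681)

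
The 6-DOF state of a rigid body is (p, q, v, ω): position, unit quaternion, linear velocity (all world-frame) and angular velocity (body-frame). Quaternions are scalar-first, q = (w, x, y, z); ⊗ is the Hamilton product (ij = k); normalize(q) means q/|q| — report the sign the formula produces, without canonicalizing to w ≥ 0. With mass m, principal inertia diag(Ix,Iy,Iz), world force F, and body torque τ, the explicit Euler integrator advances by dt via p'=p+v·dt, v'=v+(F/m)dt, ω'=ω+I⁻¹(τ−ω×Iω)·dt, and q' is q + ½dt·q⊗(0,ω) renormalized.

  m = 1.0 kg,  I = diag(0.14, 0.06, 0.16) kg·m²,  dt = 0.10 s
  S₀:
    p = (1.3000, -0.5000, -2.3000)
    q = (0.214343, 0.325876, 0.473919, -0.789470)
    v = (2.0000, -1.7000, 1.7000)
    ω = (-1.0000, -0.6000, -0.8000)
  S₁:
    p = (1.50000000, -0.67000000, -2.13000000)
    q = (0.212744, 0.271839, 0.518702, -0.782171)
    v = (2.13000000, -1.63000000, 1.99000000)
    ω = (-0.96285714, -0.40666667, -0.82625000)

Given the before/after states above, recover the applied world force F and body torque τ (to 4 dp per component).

velocity change Δv = (0.13000000, 0.07000000, 0.29000000)
m·(v₁−v₀)/dt = (1.3000, 0.7000, 2.9000)
ω₁ − ω₀ = (0.03714286, 0.19333333, -0.02625000)
ω₀×(Iω₀) = (0.0480, -0.0160, -0.0480)
I·α + gyro = (0.1000, 0.1000, -0.0900)

F = (1.3000, 0.7000, 2.9000)
τ = (0.1000, 0.1000, -0.0900)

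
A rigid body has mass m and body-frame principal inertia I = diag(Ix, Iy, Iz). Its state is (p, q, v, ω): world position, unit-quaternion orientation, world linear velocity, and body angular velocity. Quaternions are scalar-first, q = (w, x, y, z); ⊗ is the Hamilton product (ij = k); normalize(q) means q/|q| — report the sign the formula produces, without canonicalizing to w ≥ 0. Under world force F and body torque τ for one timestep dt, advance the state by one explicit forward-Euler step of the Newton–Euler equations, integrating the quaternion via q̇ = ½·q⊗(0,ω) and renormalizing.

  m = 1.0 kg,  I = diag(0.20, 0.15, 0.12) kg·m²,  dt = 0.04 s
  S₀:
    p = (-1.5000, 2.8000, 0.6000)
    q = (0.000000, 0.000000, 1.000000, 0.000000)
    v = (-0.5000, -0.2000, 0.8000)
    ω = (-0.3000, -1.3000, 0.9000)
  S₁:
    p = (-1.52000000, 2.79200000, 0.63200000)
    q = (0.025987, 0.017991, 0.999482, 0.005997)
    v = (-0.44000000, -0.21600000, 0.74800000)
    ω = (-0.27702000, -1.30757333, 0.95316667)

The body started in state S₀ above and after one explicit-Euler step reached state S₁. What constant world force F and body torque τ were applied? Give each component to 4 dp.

F = (1.5000, -0.4000, -1.3000)
τ = (0.1500, -0.0500, 0.1400)

ω₁ − ω₀ = (0.02298000, -0.00757333, 0.05316667)
precession coupling = (0.0351, -0.0216, -0.0195)
I·α + gyro = (0.1500, -0.0500, 0.1400)
velocity change Δv = (0.06000000, -0.01600000, -0.05200000)
F = m·Δv/dt = (1.5000, -0.4000, -1.3000)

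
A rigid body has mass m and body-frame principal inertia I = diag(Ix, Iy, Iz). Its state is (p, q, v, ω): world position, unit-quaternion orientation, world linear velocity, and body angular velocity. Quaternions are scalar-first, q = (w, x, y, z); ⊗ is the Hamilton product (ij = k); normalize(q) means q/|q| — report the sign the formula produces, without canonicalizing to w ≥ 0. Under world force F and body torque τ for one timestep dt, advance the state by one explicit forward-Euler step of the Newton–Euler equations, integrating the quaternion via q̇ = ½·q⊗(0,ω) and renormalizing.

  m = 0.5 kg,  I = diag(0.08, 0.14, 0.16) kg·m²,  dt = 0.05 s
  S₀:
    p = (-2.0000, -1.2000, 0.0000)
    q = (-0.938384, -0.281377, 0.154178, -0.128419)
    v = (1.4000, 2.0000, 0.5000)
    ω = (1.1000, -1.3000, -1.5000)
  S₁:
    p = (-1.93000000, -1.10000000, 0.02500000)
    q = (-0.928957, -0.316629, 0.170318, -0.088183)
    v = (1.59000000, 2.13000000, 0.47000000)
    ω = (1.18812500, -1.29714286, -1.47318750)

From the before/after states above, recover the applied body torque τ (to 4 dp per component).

rate change Δω = (0.08812500, 0.00285714, 0.02681250)
gyro term ω₀×Iω₀ = (0.0390, 0.1320, -0.0858)
I·α + gyro = (0.1800, 0.1400, 0.0000)

τ = (0.1800, 0.1400, 0.0000)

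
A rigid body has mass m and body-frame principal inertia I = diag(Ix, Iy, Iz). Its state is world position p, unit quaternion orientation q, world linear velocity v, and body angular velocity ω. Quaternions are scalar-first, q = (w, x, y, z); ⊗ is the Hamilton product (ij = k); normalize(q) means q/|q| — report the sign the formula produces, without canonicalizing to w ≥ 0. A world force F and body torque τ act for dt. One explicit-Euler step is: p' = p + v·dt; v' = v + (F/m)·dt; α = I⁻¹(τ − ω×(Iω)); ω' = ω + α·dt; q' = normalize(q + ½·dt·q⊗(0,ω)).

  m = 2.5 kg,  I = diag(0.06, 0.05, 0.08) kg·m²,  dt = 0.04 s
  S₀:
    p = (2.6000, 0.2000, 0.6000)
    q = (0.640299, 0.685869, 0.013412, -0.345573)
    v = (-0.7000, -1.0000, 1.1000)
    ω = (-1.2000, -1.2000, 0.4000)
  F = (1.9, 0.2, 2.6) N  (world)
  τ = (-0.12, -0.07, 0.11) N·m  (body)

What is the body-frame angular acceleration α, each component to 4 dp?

α = (-1.7600, -1.5920, 1.5550)

gyro term ω×Iω = (-0.0144, 0.0096, -0.0144)
(τ − ω×Iω)/I = (-1.7600, -1.5920, 1.5550)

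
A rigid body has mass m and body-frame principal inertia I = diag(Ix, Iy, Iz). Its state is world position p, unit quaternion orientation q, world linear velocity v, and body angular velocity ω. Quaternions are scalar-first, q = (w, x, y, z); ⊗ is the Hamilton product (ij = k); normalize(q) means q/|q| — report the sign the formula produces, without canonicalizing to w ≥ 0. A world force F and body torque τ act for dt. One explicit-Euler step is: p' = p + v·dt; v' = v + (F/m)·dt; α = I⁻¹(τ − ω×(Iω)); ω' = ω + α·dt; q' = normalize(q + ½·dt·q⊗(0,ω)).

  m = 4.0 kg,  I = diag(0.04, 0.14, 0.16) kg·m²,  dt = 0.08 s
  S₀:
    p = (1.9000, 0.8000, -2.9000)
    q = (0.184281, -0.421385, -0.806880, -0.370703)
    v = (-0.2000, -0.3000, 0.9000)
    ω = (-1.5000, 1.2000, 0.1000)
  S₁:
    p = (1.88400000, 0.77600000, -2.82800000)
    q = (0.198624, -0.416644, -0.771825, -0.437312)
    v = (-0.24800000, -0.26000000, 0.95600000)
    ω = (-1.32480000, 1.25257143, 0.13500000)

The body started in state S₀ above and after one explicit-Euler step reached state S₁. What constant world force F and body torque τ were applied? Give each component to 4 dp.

F = (-2.4000, 2.0000, 2.8000)
τ = (0.0900, 0.1100, -0.1100)

v₁ − v₀ = (-0.04800000, 0.04000000, 0.05600000)
m·(v₁−v₀)/dt = (-2.4000, 2.0000, 2.8000)
Δω = ω₁−ω₀ = (0.17520000, 0.05257143, 0.03500000)
precession coupling = (0.0024, 0.0180, -0.1800)
I·α + gyro = (0.0900, 0.1100, -0.1100)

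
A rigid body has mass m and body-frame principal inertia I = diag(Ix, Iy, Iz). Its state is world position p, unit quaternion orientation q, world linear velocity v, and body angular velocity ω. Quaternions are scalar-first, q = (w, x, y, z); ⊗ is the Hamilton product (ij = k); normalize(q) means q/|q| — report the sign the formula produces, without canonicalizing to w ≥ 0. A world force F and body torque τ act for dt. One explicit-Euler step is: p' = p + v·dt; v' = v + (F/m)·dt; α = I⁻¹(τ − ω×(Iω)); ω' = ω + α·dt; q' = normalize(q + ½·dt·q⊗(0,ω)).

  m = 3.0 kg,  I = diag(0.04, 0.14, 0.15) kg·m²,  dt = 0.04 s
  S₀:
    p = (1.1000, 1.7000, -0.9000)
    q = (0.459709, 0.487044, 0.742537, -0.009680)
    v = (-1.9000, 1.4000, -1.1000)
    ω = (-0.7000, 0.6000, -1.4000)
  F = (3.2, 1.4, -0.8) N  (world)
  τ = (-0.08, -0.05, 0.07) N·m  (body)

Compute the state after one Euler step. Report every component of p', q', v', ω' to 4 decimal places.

p' = (1.0240, 1.7560, -0.9440)
q' = (0.4571, 0.4597, 0.7614, -0.0063)
v' = (-1.8573, 1.4187, -1.1107)
ω' = (-0.7716, 0.6165, -1.3701)

precession coupling ω×(Iω) = (-0.0084, -0.1078, -0.0420)
angular accel α = (-1.7900, 0.4129, 0.7467)
ω + α·dt = (-0.7716, 0.6165, -1.3701)
2q̇ = q⊗(0,ω) = (-0.1181434, -1.3555401, 0.9644630, 0.1684097)
q + ½dt·q⊗(0,ω), renormalized = (0.4571, 0.4597, 0.7614, -0.0063)
linear accel F/m = (1.0667, 0.4667, -0.2667)
p + v·dt = (1.0240, 1.7560, -0.9440)
new velocity v' = (-1.8573, 1.4187, -1.1107)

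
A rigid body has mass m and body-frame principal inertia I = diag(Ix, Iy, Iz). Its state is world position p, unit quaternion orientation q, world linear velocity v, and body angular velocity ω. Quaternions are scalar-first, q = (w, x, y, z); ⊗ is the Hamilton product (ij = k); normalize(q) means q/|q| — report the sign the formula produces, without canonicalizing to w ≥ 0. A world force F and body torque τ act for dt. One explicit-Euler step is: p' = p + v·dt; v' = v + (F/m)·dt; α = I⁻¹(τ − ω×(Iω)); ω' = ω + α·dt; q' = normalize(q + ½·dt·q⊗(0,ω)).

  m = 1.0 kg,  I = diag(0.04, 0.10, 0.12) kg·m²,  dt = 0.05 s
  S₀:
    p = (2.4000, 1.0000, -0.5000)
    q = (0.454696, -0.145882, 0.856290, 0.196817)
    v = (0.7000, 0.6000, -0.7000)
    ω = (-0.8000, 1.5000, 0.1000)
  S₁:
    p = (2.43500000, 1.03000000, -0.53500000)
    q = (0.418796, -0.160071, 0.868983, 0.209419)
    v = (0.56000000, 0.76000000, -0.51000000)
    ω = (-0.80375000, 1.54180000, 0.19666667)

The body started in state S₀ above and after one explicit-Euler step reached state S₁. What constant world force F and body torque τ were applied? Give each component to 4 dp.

rate change Δω = (-0.00375000, 0.04180000, 0.09666667)
gyro term ω₀×Iω₀ = (0.0030, 0.0064, -0.0720)
I·α + gyro = (0.0000, 0.0900, 0.1600)
velocity change Δv = (-0.14000000, 0.16000000, 0.19000000)
m·(v₁−v₀)/dt = (-2.8000, 3.2000, 3.8000)

F = (-2.8000, 3.2000, 3.8000)
τ = (0.0000, 0.0900, 0.1600)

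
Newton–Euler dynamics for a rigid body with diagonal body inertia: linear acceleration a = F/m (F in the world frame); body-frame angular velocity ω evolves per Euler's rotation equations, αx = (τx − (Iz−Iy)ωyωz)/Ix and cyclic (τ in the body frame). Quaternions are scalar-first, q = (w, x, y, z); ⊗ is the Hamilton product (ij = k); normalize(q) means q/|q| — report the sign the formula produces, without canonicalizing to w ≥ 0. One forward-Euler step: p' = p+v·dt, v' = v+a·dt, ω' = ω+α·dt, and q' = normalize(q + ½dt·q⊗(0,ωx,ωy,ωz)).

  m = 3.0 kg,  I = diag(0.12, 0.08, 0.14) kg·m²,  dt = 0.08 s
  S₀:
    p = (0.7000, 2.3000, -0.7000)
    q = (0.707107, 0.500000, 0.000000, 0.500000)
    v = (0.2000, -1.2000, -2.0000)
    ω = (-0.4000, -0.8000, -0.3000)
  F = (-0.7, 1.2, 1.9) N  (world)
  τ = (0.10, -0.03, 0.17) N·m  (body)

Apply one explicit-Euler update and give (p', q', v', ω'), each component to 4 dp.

p' = (0.7160, 2.2040, -0.8600)
q' = (0.7206, 0.5043, -0.0246, 0.4752)
v' = (0.1813, -1.1680, -1.9493)
ω' = (-0.3429, -0.8276, -0.1955)

a = (-0.2333, 0.4000, 0.6333)
p + v·dt = (0.7160, 2.2040, -0.8600)
v + (F/m)dt = (0.1813, -1.1680, -1.9493)
precession coupling ω×(Iω) = (0.0144, -0.0024, -0.0128)
α = I⁻¹(τ − ω×Iω) = (0.7133, -0.3450, 1.3057)
new body rate ω' = (-0.3429, -0.8276, -0.1955)
2q̇ = q⊗(0,ω) = (0.3500000, 0.1171572, -0.6156856, -0.6121321)
q + ½dt·q⊗(0,ω), renormalized = (0.7206, 0.5043, -0.0246, 0.4752)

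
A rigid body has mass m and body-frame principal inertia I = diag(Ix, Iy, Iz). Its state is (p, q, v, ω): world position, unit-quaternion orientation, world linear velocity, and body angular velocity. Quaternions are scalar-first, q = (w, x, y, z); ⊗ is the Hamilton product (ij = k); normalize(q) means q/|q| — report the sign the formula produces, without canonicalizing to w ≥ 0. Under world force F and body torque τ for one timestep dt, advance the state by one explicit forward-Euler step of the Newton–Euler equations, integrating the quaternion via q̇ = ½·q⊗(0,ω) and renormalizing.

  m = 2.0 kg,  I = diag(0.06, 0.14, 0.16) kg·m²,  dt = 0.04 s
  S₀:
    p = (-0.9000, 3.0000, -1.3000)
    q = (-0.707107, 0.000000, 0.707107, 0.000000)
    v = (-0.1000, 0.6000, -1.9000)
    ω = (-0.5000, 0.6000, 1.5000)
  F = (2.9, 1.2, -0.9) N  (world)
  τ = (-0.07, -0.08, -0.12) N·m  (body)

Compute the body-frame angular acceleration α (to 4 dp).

precession coupling ω×(Iω) = (0.0180, 0.0750, -0.0240)
angular accel α = (-1.4667, -1.1071, -0.6000)

α = (-1.4667, -1.1071, -0.6000)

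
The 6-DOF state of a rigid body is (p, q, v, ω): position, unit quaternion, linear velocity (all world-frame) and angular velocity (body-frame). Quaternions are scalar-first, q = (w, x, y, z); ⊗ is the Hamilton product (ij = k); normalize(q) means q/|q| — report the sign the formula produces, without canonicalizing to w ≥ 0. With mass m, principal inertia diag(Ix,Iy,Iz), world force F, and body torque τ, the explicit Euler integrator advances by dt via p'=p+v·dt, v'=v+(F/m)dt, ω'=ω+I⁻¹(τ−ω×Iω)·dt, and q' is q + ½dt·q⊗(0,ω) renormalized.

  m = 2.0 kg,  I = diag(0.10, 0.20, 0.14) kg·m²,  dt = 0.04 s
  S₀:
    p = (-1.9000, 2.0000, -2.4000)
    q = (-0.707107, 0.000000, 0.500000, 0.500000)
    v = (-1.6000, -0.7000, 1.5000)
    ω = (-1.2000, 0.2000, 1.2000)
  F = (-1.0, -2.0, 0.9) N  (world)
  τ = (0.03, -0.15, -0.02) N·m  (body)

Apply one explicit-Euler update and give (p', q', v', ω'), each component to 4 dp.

ω×(Iω) gyroscopic = (-0.0144, 0.0576, -0.0240)
α = I⁻¹(τ − ω×Iω) = (0.4440, -1.0380, 0.0286)
ω + α·dt = (-1.1822, 0.1585, 1.2011)
2q̇ = q⊗(0,ω) = (-0.7000000, 1.3485284, -0.7414214, -0.2485284)
q + ½dt·q⊗(0,ω), renormalized = (-0.7207, 0.0270, 0.4849, 0.4947)
new position p' = (-1.9640, 1.9720, -2.3400)
v + (F/m)dt = (-1.6200, -0.7400, 1.5180)

p' = (-1.9640, 1.9720, -2.3400)
q' = (-0.7207, 0.0270, 0.4849, 0.4947)
v' = (-1.6200, -0.7400, 1.5180)
ω' = (-1.1822, 0.1585, 1.2011)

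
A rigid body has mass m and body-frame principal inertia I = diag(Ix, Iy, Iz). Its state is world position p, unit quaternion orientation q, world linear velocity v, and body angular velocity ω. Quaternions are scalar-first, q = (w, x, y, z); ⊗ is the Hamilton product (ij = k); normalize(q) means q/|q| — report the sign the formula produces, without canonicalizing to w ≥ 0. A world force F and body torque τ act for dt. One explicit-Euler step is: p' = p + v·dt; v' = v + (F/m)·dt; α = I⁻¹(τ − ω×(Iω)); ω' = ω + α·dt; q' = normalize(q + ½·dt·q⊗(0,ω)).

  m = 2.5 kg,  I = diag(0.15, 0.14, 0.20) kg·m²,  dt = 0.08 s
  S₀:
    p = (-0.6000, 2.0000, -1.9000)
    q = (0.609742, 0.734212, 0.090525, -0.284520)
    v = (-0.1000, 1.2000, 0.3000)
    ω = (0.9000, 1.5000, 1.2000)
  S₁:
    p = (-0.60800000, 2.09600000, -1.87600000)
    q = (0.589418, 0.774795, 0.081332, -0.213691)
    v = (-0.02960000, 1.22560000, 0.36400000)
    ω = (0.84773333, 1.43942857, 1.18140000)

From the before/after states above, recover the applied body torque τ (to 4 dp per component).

rate change Δω = (-0.05226667, -0.06057143, -0.01860000)
τ = I·(Δω/dt) + ω₀×(Iω₀) = (0.0100, -0.1600, -0.0600)

τ = (0.0100, -0.1600, -0.0600)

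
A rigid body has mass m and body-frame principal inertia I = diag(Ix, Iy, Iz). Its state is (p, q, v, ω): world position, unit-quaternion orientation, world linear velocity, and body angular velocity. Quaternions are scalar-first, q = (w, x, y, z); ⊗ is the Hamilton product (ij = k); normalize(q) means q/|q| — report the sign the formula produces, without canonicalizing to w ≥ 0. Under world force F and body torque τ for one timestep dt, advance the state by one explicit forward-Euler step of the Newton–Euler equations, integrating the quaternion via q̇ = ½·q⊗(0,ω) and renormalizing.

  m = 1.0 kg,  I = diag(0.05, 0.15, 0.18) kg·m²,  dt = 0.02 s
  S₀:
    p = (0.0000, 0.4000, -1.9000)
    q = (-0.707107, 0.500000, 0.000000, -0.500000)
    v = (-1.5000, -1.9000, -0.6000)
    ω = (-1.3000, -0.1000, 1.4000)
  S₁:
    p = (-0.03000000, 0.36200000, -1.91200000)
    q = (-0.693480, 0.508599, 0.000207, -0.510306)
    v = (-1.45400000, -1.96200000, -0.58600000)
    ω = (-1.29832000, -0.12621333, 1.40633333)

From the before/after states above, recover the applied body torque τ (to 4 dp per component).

τ = (0.0000, 0.0400, 0.0700)

ω₁ − ω₀ = (0.00168000, -0.02621333, 0.00633333)
τ = I·(Δω/dt) + ω₀×(Iω₀) = (0.0000, 0.0400, 0.0700)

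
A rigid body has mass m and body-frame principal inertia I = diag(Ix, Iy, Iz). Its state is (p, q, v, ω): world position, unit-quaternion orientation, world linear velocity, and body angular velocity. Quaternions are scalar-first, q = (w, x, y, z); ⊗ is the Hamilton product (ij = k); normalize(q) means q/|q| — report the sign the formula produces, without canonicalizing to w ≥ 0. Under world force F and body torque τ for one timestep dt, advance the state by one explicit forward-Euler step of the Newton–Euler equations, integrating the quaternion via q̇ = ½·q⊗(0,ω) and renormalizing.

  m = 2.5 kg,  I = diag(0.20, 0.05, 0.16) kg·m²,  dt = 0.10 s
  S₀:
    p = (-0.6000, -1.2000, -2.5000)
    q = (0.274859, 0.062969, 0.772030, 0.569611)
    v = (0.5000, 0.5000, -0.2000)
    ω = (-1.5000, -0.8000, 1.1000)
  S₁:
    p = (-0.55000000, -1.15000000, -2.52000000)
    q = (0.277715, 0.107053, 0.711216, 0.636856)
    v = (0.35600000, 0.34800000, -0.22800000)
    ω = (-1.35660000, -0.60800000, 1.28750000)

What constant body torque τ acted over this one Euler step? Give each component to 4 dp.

τ = (0.1900, 0.0300, 0.1200)

Δω = ω₁−ω₀ = (0.14340000, 0.19200000, 0.18750000)
ω₀×(Iω₀) = (-0.0968, -0.0660, -0.1800)
applied torque τ = (0.1900, 0.0300, 0.1200)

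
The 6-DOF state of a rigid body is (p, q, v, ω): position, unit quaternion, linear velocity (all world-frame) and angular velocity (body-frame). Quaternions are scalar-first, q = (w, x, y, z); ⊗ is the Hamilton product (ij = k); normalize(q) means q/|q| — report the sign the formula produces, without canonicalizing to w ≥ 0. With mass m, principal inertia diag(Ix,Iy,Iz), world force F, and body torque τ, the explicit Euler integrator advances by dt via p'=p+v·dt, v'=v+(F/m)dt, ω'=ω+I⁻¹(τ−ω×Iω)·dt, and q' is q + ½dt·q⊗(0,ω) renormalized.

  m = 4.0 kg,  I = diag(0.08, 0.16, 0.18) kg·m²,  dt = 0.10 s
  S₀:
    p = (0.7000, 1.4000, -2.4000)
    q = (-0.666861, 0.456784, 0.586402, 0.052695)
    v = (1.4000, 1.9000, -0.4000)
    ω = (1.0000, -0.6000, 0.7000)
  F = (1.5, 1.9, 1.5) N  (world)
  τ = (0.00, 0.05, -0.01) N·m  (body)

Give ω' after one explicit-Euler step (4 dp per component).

(τ − ω×Iω)/I = (0.1050, 0.7500, 0.2111)
ω + α·dt = (1.0105, -0.5250, 0.7211)

ω' = (1.0105, -0.5250, 0.7211)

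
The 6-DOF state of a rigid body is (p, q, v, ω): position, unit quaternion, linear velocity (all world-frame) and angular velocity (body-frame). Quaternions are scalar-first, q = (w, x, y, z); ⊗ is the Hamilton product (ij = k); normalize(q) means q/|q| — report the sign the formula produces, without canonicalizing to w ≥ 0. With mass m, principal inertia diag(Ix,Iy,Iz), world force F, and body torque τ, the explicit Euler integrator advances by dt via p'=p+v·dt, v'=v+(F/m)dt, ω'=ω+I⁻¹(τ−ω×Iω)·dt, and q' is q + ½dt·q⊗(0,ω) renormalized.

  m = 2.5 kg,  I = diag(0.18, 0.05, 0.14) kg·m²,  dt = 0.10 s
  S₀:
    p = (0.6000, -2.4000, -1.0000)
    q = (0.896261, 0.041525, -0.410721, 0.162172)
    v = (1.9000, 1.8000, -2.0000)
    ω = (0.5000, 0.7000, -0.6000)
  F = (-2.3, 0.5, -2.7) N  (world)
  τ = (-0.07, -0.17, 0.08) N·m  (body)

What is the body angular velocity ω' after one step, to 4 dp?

gyro term ω×Iω = (-0.0378, -0.0120, -0.0455)
(τ − ω×Iω)/I = (-0.1789, -3.1600, 0.8964)
ω + α·dt = (0.4821, 0.3840, -0.5104)

ω' = (0.4821, 0.3840, -0.5104)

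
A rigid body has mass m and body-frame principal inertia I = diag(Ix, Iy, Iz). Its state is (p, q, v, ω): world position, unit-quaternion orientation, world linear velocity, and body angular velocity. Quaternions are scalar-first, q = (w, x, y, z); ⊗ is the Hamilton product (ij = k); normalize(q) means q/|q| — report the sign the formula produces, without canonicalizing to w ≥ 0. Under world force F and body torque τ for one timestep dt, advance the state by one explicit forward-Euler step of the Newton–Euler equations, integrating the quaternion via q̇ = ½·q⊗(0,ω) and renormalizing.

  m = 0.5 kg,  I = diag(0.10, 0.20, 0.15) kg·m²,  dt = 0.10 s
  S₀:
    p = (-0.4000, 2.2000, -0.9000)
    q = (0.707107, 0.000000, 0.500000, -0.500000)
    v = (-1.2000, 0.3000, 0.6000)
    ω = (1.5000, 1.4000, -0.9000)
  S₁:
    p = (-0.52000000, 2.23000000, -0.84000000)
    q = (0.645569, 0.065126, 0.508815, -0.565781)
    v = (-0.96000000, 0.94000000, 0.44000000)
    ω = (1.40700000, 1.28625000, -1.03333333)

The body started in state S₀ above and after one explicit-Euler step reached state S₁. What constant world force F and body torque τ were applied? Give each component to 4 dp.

Δω = ω₁−ω₀ = (-0.09300000, -0.11375000, -0.13333333)
ω₀×(Iω₀) = (0.0630, 0.0675, 0.2100)
applied torque τ = (-0.0300, -0.1600, 0.0100)
Δv = v₁−v₀ = (0.24000000, 0.64000000, -0.16000000)
F = m·Δv/dt = (1.2000, 3.2000, -0.8000)

F = (1.2000, 3.2000, -0.8000)
τ = (-0.0300, -0.1600, 0.0100)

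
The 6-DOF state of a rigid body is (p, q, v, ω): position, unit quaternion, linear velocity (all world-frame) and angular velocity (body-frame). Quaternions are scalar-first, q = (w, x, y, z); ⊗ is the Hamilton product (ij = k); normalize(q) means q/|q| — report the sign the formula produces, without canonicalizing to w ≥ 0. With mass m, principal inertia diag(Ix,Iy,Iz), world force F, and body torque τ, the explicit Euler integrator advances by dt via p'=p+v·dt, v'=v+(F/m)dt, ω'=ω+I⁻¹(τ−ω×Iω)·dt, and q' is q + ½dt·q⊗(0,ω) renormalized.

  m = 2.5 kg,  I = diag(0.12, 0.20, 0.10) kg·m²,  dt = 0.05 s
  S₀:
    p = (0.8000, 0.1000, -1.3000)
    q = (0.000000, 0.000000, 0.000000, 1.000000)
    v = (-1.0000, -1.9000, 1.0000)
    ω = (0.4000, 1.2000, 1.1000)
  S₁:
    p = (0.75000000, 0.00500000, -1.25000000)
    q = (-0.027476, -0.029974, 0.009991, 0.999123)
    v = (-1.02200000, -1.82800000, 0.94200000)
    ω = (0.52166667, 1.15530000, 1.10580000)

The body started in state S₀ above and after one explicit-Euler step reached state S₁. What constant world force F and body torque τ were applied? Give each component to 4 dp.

rate change Δω = (0.12166667, -0.04470000, 0.00580000)
precession coupling = (-0.1320, 0.0088, 0.0384)
τ = I·(Δω/dt) + ω₀×(Iω₀) = (0.1600, -0.1700, 0.0500)
velocity change Δv = (-0.02200000, 0.07200000, -0.05800000)
F = m·Δv/dt = (-1.1000, 3.6000, -2.9000)

F = (-1.1000, 3.6000, -2.9000)
τ = (0.1600, -0.1700, 0.0500)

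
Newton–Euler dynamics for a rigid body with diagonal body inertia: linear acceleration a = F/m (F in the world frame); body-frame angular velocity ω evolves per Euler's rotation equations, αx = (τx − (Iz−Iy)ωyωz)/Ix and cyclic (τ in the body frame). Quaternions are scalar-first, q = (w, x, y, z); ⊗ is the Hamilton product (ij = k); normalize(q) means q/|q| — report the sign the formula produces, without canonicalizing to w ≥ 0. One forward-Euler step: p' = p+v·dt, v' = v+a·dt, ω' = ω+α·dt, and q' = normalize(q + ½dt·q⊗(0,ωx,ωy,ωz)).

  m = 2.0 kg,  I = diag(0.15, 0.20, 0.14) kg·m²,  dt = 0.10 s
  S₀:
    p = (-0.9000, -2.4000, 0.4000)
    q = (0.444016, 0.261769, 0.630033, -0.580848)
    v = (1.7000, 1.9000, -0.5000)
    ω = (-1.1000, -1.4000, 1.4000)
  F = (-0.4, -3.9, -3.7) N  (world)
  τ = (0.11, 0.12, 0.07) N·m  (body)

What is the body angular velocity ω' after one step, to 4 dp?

precession coupling ω×(Iω) = (0.1176, -0.0154, 0.0770)
α = I⁻¹(τ − ω×Iω) = (-0.0507, 0.6770, -0.0500)
ω' = ω + α·dt = (-1.1051, -1.3323, 1.3950)

ω' = (-1.1051, -1.3323, 1.3950)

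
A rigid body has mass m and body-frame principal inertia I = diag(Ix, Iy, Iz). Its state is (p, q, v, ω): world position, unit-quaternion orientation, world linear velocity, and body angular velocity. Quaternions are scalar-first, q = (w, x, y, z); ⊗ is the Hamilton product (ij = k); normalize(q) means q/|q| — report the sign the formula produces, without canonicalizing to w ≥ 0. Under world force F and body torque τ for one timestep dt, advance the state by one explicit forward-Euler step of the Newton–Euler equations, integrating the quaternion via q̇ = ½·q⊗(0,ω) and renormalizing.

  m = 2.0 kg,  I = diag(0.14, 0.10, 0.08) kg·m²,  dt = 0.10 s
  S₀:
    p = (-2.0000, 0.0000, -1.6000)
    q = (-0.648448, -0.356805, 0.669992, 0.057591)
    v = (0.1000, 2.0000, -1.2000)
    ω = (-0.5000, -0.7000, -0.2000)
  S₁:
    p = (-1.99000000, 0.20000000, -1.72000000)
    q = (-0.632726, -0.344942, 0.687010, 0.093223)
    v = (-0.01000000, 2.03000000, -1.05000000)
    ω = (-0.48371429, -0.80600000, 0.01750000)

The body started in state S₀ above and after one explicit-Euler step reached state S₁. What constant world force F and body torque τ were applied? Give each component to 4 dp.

F = (-2.2000, 0.6000, 3.0000)
τ = (0.0200, -0.1000, 0.1600)

Δv = v₁−v₀ = (-0.11000000, 0.03000000, 0.15000000)
m·(v₁−v₀)/dt = (-2.2000, 0.6000, 3.0000)
Δω = ω₁−ω₀ = (0.01628571, -0.10600000, 0.21750000)
precession coupling = (-0.0028, 0.0060, -0.0140)
τ = I·(Δω/dt) + ω₀×(Iω₀) = (0.0200, -0.1000, 0.1600)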